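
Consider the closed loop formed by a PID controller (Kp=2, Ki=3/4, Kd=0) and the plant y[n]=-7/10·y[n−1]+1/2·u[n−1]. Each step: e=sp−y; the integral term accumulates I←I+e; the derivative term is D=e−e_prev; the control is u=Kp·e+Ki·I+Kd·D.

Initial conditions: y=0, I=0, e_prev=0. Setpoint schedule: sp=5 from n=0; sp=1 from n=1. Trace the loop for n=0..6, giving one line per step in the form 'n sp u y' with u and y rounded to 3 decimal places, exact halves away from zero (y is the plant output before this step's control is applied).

(exact arithmetic carried between steps; '≈' marks a value shown rounded to 6 d.p. or computed from one; I and e_prev carry over from the previous line; the table rounds u and y to 3 d.p., halves away from zero)
n=0: y=0, sp=5, e=sp−y=5; I=5, D=e−e_prev=5; u=2·5+3/4·5+0·5=13.75; next y=-7/10·0+1/2·13.75=6.875
n=1: y=6.875, sp=1, e=sp−y=-5.875; I=-0.875, D=e−e_prev=-10.875; u=2·(-5.875)+3/4·(-0.875)+0·(-10.875)=-12.40625; next y=-7/10·6.875+1/2·(-12.40625)=-11.015625
n=2: y=-11.015625, sp=1, e=sp−y=12.015625; I=11.140625, D=e−e_prev=17.890625; u=2·12.015625+3/4·11.140625+0·17.890625≈32.386719; next y=-7/10·(-11.015625)+1/2·32.386719≈23.904297
n=3: y≈23.904297, sp=1, e=sp−y≈-22.904297; I≈-11.763672, D=e−e_prev≈-34.919922; u=2·(-22.904297)+3/4·(-11.763672)+0·(-34.919922)≈-54.631348; next y=-7/10·23.904297+1/2·(-54.631348)≈-44.048682
n=4: y≈-44.048682, sp=1, e=sp−y≈45.048682; I≈33.285010, D=e−e_prev≈67.952979; u=2·45.048682+3/4·33.285010+0·67.952979≈115.061121; next y=-7/10·(-44.048682)+1/2·115.061121≈88.364637
n=5: y≈88.364637, sp=1, e=sp−y≈-87.364637; I≈-54.079628, D=e−e_prev≈-132.413319; u=2·(-87.364637)+3/4·(-54.079628)+0·(-132.413319)≈-215.288996; next y=-7/10·88.364637+1/2·(-215.288996)≈-169.499744
n=6: y≈-169.499744, sp=1, e=sp−y≈170.499744; I≈116.420116, D=e−e_prev≈257.864382; u=2·170.499744+3/4·116.420116+0·257.864382≈428.314575; next y=-7/10·(-169.499744)+1/2·428.314575≈332.807109

0 5 13.750 0.000
1 1 -12.406 6.875
2 1 32.387 -11.016
3 1 -54.631 23.904
4 1 115.061 -44.049
5 1 -215.289 88.365
6 1 428.315 -169.500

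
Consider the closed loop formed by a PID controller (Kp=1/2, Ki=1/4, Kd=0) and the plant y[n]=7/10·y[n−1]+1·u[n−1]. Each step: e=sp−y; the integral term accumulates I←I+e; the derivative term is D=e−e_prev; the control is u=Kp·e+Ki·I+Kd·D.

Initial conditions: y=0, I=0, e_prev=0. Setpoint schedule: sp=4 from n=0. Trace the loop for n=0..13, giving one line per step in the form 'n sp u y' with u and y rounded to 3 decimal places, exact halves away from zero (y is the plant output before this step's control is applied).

(exact arithmetic carried between steps; '≈' marks a value shown rounded to 6 d.p. or computed from one; I and e_prev carry over from the previous line; the table rounds u and y to 3 d.p., halves away from zero)
n=0: y=0, sp=4, e=sp−y=4; I=4, D=e−e_prev=4; u=1/2·4+1/4·4+0·4=3; next y=7/10·0+1·3=3
n=1: y=3, sp=4, e=sp−y=1; I=5, D=e−e_prev=-3; u=1/2·1+1/4·5+0·(-3)=1.75; next y=7/10·3+1·1.75=3.85
n=2: y=3.85, sp=4, e=sp−y=0.15; I=5.15, D=e−e_prev=-0.85; u=1/2·0.15+1/4·5.15+0·(-0.85)=1.3625; next y=7/10·3.85+1·1.3625=4.0575
n=3: y=4.0575, sp=4, e=sp−y=-0.0575; I=5.0925, D=e−e_prev=-0.2075; u=1/2·(-0.0575)+1/4·5.0925+0·(-0.2075)=1.244375; next y=7/10·4.0575+1·1.244375=4.084625
n=4: y=4.084625, sp=4, e=sp−y=-0.084625; I=5.007875, D=e−e_prev=-0.027125; u=1/2·(-0.084625)+1/4·5.007875+0·(-0.027125)≈1.209656; next y=7/10·4.084625+1·1.209656≈4.068894
n=5: y≈4.068894, sp=4, e=sp−y≈-0.068894; I≈4.938981, D=e−e_prev≈0.015731; u=1/2·(-0.068894)+1/4·4.938981+0·0.015731≈1.200298; next y=7/10·4.068894+1·1.200298≈4.048524
n=6: y≈4.048524, sp=4, e=sp−y≈-0.048524; I≈4.890457, D=e−e_prev≈0.020370; u=1/2·(-0.048524)+1/4·4.890457+0·0.020370≈1.198352; next y=7/10·4.048524+1·1.198352≈4.032319
n=7: y≈4.032319, sp=4, e=sp−y≈-0.032319; I≈4.858138, D=e−e_prev≈0.016205; u=1/2·(-0.032319)+1/4·4.858138+0·0.016205≈1.198375; next y=7/10·4.032319+1·1.198375≈4.020998
n=8: y≈4.020998, sp=4, e=sp−y≈-0.020998; I≈4.837140, D=e−e_prev≈0.011321; u=1/2·(-0.020998)+1/4·4.837140+0·0.011321≈1.198786; next y=7/10·4.020998+1·1.198786≈4.013485
n=9: y≈4.013485, sp=4, e=sp−y≈-0.013485; I≈4.823655, D=e−e_prev≈0.007514; u=1/2·(-0.013485)+1/4·4.823655+0·0.007514≈1.199171; next y=7/10·4.013485+1·1.199171≈4.008611
n=10: y≈4.008611, sp=4, e=sp−y≈-0.008611; I≈4.815044, D=e−e_prev≈0.004874; u=1/2·(-0.008611)+1/4·4.815044+0·0.004874≈1.199456; next y=7/10·4.008611+1·1.199456≈4.005483
n=11: y≈4.005483, sp=4, e=sp−y≈-0.005483; I≈4.809561, D=e−e_prev≈0.003127; u=1/2·(-0.005483)+1/4·4.809561+0·0.003127≈1.199649; next y=7/10·4.005483+1·1.199649≈4.003487
n=12: y≈4.003487, sp=4, e=sp−y≈-0.003487; I≈4.806074, D=e−e_prev≈0.001996; u=1/2·(-0.003487)+1/4·4.806074+0·0.001996≈1.199775; next y=7/10·4.003487+1·1.199775≈4.002216
n=13: y≈4.002216, sp=4, e=sp−y≈-0.002216; I≈4.803858, D=e−e_prev≈0.001271; u=1/2·(-0.002216)+1/4·4.803858+0·0.001271≈1.199857; next y=7/10·4.002216+1·1.199857≈4.001408

0 4 3.000 0.000
1 4 1.750 3.000
2 4 1.363 3.850
3 4 1.244 4.058
4 4 1.210 4.085
5 4 1.200 4.069
6 4 1.198 4.049
7 4 1.198 4.032
8 4 1.199 4.021
9 4 1.199 4.013
10 4 1.199 4.009
11 4 1.200 4.005
12 4 1.200 4.003
13 4 1.200 4.002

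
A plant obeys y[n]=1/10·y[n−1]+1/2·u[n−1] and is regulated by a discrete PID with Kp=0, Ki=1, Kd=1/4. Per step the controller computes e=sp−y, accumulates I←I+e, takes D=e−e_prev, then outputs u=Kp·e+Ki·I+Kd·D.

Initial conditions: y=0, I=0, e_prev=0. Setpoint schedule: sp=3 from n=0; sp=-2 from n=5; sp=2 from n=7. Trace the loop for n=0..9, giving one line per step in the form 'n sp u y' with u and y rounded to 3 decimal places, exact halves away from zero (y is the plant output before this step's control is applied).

0 3 3.750 0.000
1 3 3.656 1.875
2 3 5.074 2.016
3 3 5.190 2.739
4 3 5.469 2.869
5 -2 -0.808 3.022
6 -2 -0.637 -0.102
7 2 1.968 -0.329
8 2 1.640 0.951
9 2 3.054 0.915

(exact arithmetic carried between steps; '≈' marks a value shown rounded to 6 d.p. or computed from one; I and e_prev carry over from the previous line; the table rounds u and y to 3 d.p., halves away from zero)
n=0: y=0, sp=3, e=sp−y=3; I=3, D=e−e_prev=3; u=0·3+1·3+1/4·3=3.75; next y=1/10·0+1/2·3.75=1.875
n=1: y=1.875, sp=3, e=sp−y=1.125; I=4.125, D=e−e_prev=-1.875; u=0·1.125+1·4.125+1/4·(-1.875)=3.65625; next y=1/10·1.875+1/2·3.65625=2.015625
n=2: y=2.015625, sp=3, e=sp−y=0.984375; I=5.109375, D=e−e_prev=-0.140625; u=0·0.984375+1·5.109375+1/4·(-0.140625)≈5.074219; next y=1/10·2.015625+1/2·5.074219≈2.738672
n=3: y≈2.738672, sp=3, e=sp−y≈0.261328; I≈5.370703, D=e−e_prev≈-0.723047; u=0·0.261328+1·5.370703+1/4·(-0.723047)≈5.189941; next y=1/10·2.738672+1/2·5.189941≈2.868838
n=4: y≈2.868838, sp=3, e=sp−y≈0.131162; I≈5.501865, D=e−e_prev≈-0.130166; u=0·0.131162+1·5.501865+1/4·(-0.130166)≈5.469324; next y=1/10·2.868838+1/2·5.469324≈3.021546
n=5: y≈3.021546, sp=-2, e=sp−y≈-5.021546; I≈0.480320, D=e−e_prev≈-5.152708; u=0·(-5.021546)+1·0.480320+1/4·(-5.152708)≈-0.807857; next y=1/10·3.021546+1/2·(-0.807857)≈-0.101774
n=6: y≈-0.101774, sp=-2, e=sp−y≈-1.898226; I≈-1.417906, D=e−e_prev≈3.123320; u=0·(-1.898226)+1·(-1.417906)+1/4·3.123320≈-0.637076; next y=1/10·(-0.101774)+1/2·(-0.637076)≈-0.328716
n=7: y≈-0.328716, sp=2, e=sp−y≈2.328716; I≈0.910809, D=e−e_prev≈4.226941; u=0·2.328716+1·0.910809+1/4·4.226941≈1.967545; next y=1/10·(-0.328716)+1/2·1.967545≈0.950901
n=8: y≈0.950901, sp=2, e=sp−y≈1.049099; I≈1.959909, D=e−e_prev≈-1.279616; u=0·1.049099+1·1.959909+1/4·(-1.279616)≈1.640004; next y=1/10·0.950901+1/2·1.640004≈0.915092
n=9: y≈0.915092, sp=2, e=sp−y≈1.084908; I≈3.044816, D=e−e_prev≈0.035808; u=0·1.084908+1·3.044816+1/4·0.035808≈3.053768; next y=1/10·0.915092+1/2·3.053768≈1.618393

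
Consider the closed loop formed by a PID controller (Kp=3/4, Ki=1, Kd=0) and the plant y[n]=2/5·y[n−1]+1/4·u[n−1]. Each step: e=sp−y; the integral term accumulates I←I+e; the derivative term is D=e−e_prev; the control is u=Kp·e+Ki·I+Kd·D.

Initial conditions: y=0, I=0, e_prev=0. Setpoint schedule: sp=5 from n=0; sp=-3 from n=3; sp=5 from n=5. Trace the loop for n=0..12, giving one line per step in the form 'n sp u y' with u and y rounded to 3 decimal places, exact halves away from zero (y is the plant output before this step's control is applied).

(exact arithmetic carried between steps; '≈' marks a value shown rounded to 6 d.p. or computed from one; I and e_prev carry over from the previous line; the table rounds u and y to 3 d.p., halves away from zero)
n=0: y=0, sp=5, e=sp−y=5; I=5, D=e−e_prev=5; u=3/4·5+1·5+0·5=8.75; next y=2/5·0+1/4·8.75=2.1875
n=1: y=2.1875, sp=5, e=sp−y=2.8125; I=7.8125, D=e−e_prev=-2.1875; u=3/4·2.8125+1·7.8125+0·(-2.1875)=9.921875; next y=2/5·2.1875+1/4·9.921875≈3.355469
n=2: y≈3.355469, sp=5, e=sp−y≈1.644531; I≈9.457031, D=e−e_prev≈-1.167969; u=3/4·1.644531+1·9.457031+0·(-1.167969)≈10.690430; next y=2/5·3.355469+1/4·10.690430≈4.014795
n=3: y≈4.014795, sp=-3, e=sp−y≈-7.014795; I≈2.442236, D=e−e_prev≈-8.659326; u=3/4·(-7.014795)+1·2.442236+0·(-8.659326)≈-2.818860; next y=2/5·4.014795+1/4·(-2.818860)≈0.901203
n=4: y≈0.901203, sp=-3, e=sp−y≈-3.901203; I≈-1.458967, D=e−e_prev≈3.113592; u=3/4·(-3.901203)+1·(-1.458967)+0·3.113592≈-4.384869; next y=2/5·0.901203+1/4·(-4.384869)≈-0.735736
n=5: y≈-0.735736, sp=5, e=sp−y≈5.735736; I≈4.276769, D=e−e_prev≈9.636939; u=3/4·5.735736+1·4.276769+0·9.636939≈8.578571; next y=2/5·(-0.735736)+1/4·8.578571≈1.850348
n=6: y≈1.850348, sp=5, e=sp−y≈3.149652; I≈7.426421, D=e−e_prev≈-2.586084; u=3/4·3.149652+1·7.426421+0·(-2.586084)≈9.788660; next y=2/5·1.850348+1/4·9.788660≈3.187304
n=7: y≈3.187304, sp=5, e=sp−y≈1.812696; I≈9.239117, D=e−e_prev≈-1.336956; u=3/4·1.812696+1·9.239117+0·(-1.336956)≈10.598638; next y=2/5·3.187304+1/4·10.598638≈3.924581
n=8: y≈3.924581, sp=5, e=sp−y≈1.075419; I≈10.314535, D=e−e_prev≈-0.737277; u=3/4·1.075419+1·10.314535+0·(-0.737277)≈11.121099; next y=2/5·3.924581+1/4·11.121099≈4.350107
n=9: y≈4.350107, sp=5, e=sp−y≈0.649893; I≈10.964428, D=e−e_prev≈-0.425526; u=3/4·0.649893+1·10.964428+0·(-0.425526)≈11.451847; next y=2/5·4.350107+1/4·11.451847≈4.603005
n=10: y≈4.603005, sp=5, e=sp−y≈0.396995; I≈11.361423, D=e−e_prev≈-0.252897; u=3/4·0.396995+1·11.361423+0·(-0.252897)≈11.659170; next y=2/5·4.603005+1/4·11.659170≈4.755994
n=11: y≈4.755994, sp=5, e=sp−y≈0.244006; I≈11.605429, D=e−e_prev≈-0.152990; u=3/4·0.244006+1·11.605429+0·(-0.152990)≈11.788433; next y=2/5·4.755994+1/4·11.788433≈4.849506
n=12: y≈4.849506, sp=5, e=sp−y≈0.150494; I≈11.755923, D=e−e_prev≈-0.093512; u=3/4·0.150494+1·11.755923+0·(-0.093512)≈11.868793; next y=2/5·4.849506+1/4·11.868793≈4.907001

0 5 8.750 0.000
1 5 9.922 2.188
2 5 10.690 3.355
3 -3 -2.819 4.015
4 -3 -4.385 0.901
5 5 8.579 -0.736
6 5 9.789 1.850
7 5 10.599 3.187
8 5 11.121 3.925
9 5 11.452 4.350
10 5 11.659 4.603
11 5 11.788 4.756
12 5 11.869 4.850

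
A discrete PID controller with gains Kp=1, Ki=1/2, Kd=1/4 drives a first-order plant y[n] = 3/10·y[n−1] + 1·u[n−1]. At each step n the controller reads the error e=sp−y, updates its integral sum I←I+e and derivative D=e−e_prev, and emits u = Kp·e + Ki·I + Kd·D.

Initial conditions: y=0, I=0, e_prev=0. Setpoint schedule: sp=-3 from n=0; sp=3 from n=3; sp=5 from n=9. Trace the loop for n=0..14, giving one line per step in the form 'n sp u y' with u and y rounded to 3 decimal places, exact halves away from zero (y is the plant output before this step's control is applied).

0 -3 -5.250 0.000
1 -3 3.188 -5.250
2 -3 -9.009 1.613
3 3 18.642 -8.526
4 3 -22.697 16.084
5 3 36.336 -17.872
6 3 -47.198 30.975
7 3 71.566 -37.906
8 3 -96.876 60.195
9 5 145.824 -78.818
10 5 -199.264 122.178
11 5 290.776 -162.610
12 5 -404.672 241.993
13 5 582.600 -332.074
14 5 -818.720 482.978

(exact arithmetic carried between steps; '≈' marks a value shown rounded to 6 d.p. or computed from one; I and e_prev carry over from the previous line; the table rounds u and y to 3 d.p., halves away from zero)
n=0: y=0, sp=-3, e=sp−y=-3; I=-3, D=e−e_prev=-3; u=1·(-3)+1/2·(-3)+1/4·(-3)=-5.25; next y=3/10·0+1·(-5.25)=-5.25
n=1: y=-5.25, sp=-3, e=sp−y=2.25; I=-0.75, D=e−e_prev=5.25; u=1·2.25+1/2·(-0.75)+1/4·5.25=3.1875; next y=3/10·(-5.25)+1·3.1875=1.6125
n=2: y=1.6125, sp=-3, e=sp−y=-4.6125; I=-5.3625, D=e−e_prev=-6.8625; u=1·(-4.6125)+1/2·(-5.3625)+1/4·(-6.8625)=-9.009375; next y=3/10·1.6125+1·(-9.009375)=-8.525625
n=3: y=-8.525625, sp=3, e=sp−y=11.525625; I=6.163125, D=e−e_prev=16.138125; u=1·11.525625+1/2·6.163125+1/4·16.138125≈18.641719; next y=3/10·(-8.525625)+1·18.641719≈16.084031
n=4: y≈16.084031, sp=3, e=sp−y≈-13.084031; I≈-6.920906, D=e−e_prev≈-24.609656; u=1·(-13.084031)+1/2·(-6.920906)+1/4·(-24.609656)≈-22.696898; next y=3/10·16.084031+1·(-22.696898)≈-17.871689
n=5: y≈-17.871689, sp=3, e=sp−y≈20.871689; I≈13.950783, D=e−e_prev≈33.955720; u=1·20.871689+1/2·13.950783+1/4·33.955720≈36.336011; next y=3/10·(-17.871689)+1·36.336011≈30.974504
n=6: y≈30.974504, sp=3, e=sp−y≈-27.974504; I≈-14.023721, D=e−e_prev≈-48.846193; u=1·(-27.974504)+1/2·(-14.023721)+1/4·(-48.846193)≈-47.197913; next y=3/10·30.974504+1·(-47.197913)≈-37.905561
n=7: y≈-37.905561, sp=3, e=sp−y≈40.905561; I≈26.881840, D=e−e_prev≈68.880065; u=1·40.905561+1/2·26.881840+1/4·68.880065≈71.566498; next y=3/10·(-37.905561)+1·71.566498≈60.194829
n=8: y≈60.194829, sp=3, e=sp−y≈-57.194829; I≈-30.312989, D=e−e_prev≈-98.100391; u=1·(-57.194829)+1/2·(-30.312989)+1/4·(-98.100391)≈-96.876422; next y=3/10·60.194829+1·(-96.876422)≈-78.817973
n=9: y≈-78.817973, sp=5, e=sp−y≈83.817973; I≈53.504984, D=e−e_prev≈141.012802; u=1·83.817973+1/2·53.504984+1/4·141.012802≈145.823665; next y=3/10·(-78.817973)+1·145.823665≈122.178274
n=10: y≈122.178274, sp=5, e=sp−y≈-117.178274; I≈-63.673290, D=e−e_prev≈-200.996246; u=1·(-117.178274)+1/2·(-63.673290)+1/4·(-200.996246)≈-199.263980; next y=3/10·122.178274+1·(-199.263980)≈-162.610498
n=11: y≈-162.610498, sp=5, e=sp−y≈167.610498; I≈103.937208, D=e−e_prev≈284.788772; u=1·167.610498+1/2·103.937208+1/4·284.788772≈290.776295; next y=3/10·(-162.610498)+1·290.776295≈241.993146
n=12: y≈241.993146, sp=5, e=sp−y≈-236.993146; I≈-133.055937, D=e−e_prev≈-404.603644; u=1·(-236.993146)+1/2·(-133.055937)+1/4·(-404.603644)≈-404.672025; next y=3/10·241.993146+1·(-404.672025)≈-332.074081
n=13: y≈-332.074081, sp=5, e=sp−y≈337.074081; I≈204.018144, D=e−e_prev≈574.067227; u=1·337.074081+1/2·204.018144+1/4·574.067227≈582.599960; next y=3/10·(-332.074081)+1·582.599960≈482.977736
n=14: y≈482.977736, sp=5, e=sp−y≈-477.977736; I≈-273.959592, D=e−e_prev≈-815.051817; u=1·(-477.977736)+1/2·(-273.959592)+1/4·(-815.051817)≈-818.720486; next y=3/10·482.977736+1·(-818.720486)≈-673.827165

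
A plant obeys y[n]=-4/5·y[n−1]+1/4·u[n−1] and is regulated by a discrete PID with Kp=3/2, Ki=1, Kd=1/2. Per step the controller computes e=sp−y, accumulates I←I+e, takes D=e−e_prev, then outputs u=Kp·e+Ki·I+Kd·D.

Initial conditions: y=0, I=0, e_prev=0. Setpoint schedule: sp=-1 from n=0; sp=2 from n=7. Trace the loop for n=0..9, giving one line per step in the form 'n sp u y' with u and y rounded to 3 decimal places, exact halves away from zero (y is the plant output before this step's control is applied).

(exact arithmetic carried between steps; '≈' marks a value shown rounded to 6 d.p. or computed from one; I and e_prev carry over from the previous line; the table rounds u and y to 3 d.p., halves away from zero)
n=0: y=0, sp=-1, e=sp−y=-1; I=-1, D=e−e_prev=-1; u=3/2·(-1)+1·(-1)+1/2·(-1)=-3; next y=-4/5·0+1/4·(-3)=-0.75
n=1: y=-0.75, sp=-1, e=sp−y=-0.25; I=-1.25, D=e−e_prev=0.75; u=3/2·(-0.25)+1·(-1.25)+1/2·0.75=-1.25; next y=-4/5·(-0.75)+1/4·(-1.25)=0.2875
n=2: y=0.2875, sp=-1, e=sp−y=-1.2875; I=-2.5375, D=e−e_prev=-1.0375; u=3/2·(-1.2875)+1·(-2.5375)+1/2·(-1.0375)=-4.9875; next y=-4/5·0.2875+1/4·(-4.9875)=-1.476875
n=3: y=-1.476875, sp=-1, e=sp−y=0.476875; I=-2.060625, D=e−e_prev=1.764375; u=3/2·0.476875+1·(-2.060625)+1/2·1.764375=-0.463125; next y=-4/5·(-1.476875)+1/4·(-0.463125)≈1.065719
n=4: y≈1.065719, sp=-1, e=sp−y≈-2.065719; I≈-4.126344, D=e−e_prev≈-2.542594; u=3/2·(-2.065719)+1·(-4.126344)+1/2·(-2.542594)≈-8.496219; next y=-4/5·1.065719+1/4·(-8.496219)≈-2.976630
n=5: y≈-2.976630, sp=-1, e=sp−y≈1.976630; I≈-2.149714, D=e−e_prev≈4.042348; u=3/2·1.976630+1·(-2.149714)+1/2·4.042348≈2.836405; next y=-4/5·(-2.976630)+1/4·2.836405≈3.090405
n=6: y≈3.090405, sp=-1, e=sp−y≈-4.090405; I≈-6.240119, D=e−e_prev≈-6.067035; u=3/2·(-4.090405)+1·(-6.240119)+1/2·(-6.067035)≈-15.409244; next y=-4/5·3.090405+1/4·(-15.409244)≈-6.324635
n=7: y≈-6.324635, sp=2, e=sp−y≈8.324635; I≈2.084516, D=e−e_prev≈12.415040; u=3/2·8.324635+1·2.084516+1/2·12.415040≈20.778988; next y=-4/5·(-6.324635)+1/4·20.778988≈10.254455
n=8: y≈10.254455, sp=2, e=sp−y≈-8.254455; I≈-6.169939, D=e−e_prev≈-16.579090; u=3/2·(-8.254455)+1·(-6.169939)+1/2·(-16.579090)≈-26.841166; next y=-4/5·10.254455+1/4·(-26.841166)≈-14.913855
n=9: y≈-14.913855, sp=2, e=sp−y≈16.913855; I≈10.743916, D=e−e_prev≈25.168310; u=3/2·16.913855+1·10.743916+1/2·25.168310≈48.698855; next y=-4/5·(-14.913855)+1/4·48.698855≈24.105798

0 -1 -3.000 0.000
1 -1 -1.250 -0.750
2 -1 -4.988 0.288
3 -1 -0.463 -1.477
4 -1 -8.496 1.066
5 -1 2.836 -2.977
6 -1 -15.409 3.090
7 2 20.779 -6.325
8 2 -26.841 10.254
9 2 48.699 -14.914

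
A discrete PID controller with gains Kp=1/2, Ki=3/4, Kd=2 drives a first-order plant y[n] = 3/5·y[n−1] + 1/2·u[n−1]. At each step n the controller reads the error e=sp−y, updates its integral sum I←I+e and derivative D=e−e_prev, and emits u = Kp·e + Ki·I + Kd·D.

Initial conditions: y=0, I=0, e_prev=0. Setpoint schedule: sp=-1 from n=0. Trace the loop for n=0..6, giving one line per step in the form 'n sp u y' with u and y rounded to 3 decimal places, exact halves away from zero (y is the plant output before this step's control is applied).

0 -1 -3.250 0.000
1 -1 3.281 -1.625
2 -1 -6.945 0.666
3 -1 8.538 -3.073
4 -1 -15.253 2.425
5 -1 21.113 -6.172
6 -1 -34.533 6.854

(exact arithmetic carried between steps; '≈' marks a value shown rounded to 6 d.p. or computed from one; I and e_prev carry over from the previous line; the table rounds u and y to 3 d.p., halves away from zero)
n=0: y=0, sp=-1, e=sp−y=-1; I=-1, D=e−e_prev=-1; u=1/2·(-1)+3/4·(-1)+2·(-1)=-3.25; next y=3/5·0+1/2·(-3.25)=-1.625
n=1: y=-1.625, sp=-1, e=sp−y=0.625; I=-0.375, D=e−e_prev=1.625; u=1/2·0.625+3/4·(-0.375)+2·1.625=3.28125; next y=3/5·(-1.625)+1/2·3.28125=0.665625
n=2: y=0.665625, sp=-1, e=sp−y=-1.665625; I=-2.040625, D=e−e_prev=-2.290625; u=1/2·(-1.665625)+3/4·(-2.040625)+2·(-2.290625)≈-6.944531; next y=3/5·0.665625+1/2·(-6.944531)≈-3.072891
n=3: y≈-3.072891, sp=-1, e=sp−y≈2.072891; I≈0.032266, D=e−e_prev≈3.738516; u=1/2·2.072891+3/4·0.032266+2·3.738516≈8.537676; next y=3/5·(-3.072891)+1/2·8.537676≈2.425104
n=4: y≈2.425104, sp=-1, e=sp−y≈-3.425104; I≈-3.392838, D=e−e_prev≈-5.497994; u=1/2·(-3.425104)+3/4·(-3.392838)+2·(-5.497994)≈-15.253168; next y=3/5·2.425104+1/2·(-15.253168)≈-6.171522
n=5: y≈-6.171522, sp=-1, e=sp−y≈5.171522; I≈1.778684, D=e−e_prev≈8.596626; u=1/2·5.171522+3/4·1.778684+2·8.596626≈21.113026; next y=3/5·(-6.171522)+1/2·21.113026≈6.853599
n=6: y≈6.853599, sp=-1, e=sp−y≈-7.853599; I≈-6.074915, D=e−e_prev≈-13.025122; u=1/2·(-7.853599)+3/4·(-6.074915)+2·(-13.025122)≈-34.533229; next y=3/5·6.853599+1/2·(-34.533229)≈-13.154455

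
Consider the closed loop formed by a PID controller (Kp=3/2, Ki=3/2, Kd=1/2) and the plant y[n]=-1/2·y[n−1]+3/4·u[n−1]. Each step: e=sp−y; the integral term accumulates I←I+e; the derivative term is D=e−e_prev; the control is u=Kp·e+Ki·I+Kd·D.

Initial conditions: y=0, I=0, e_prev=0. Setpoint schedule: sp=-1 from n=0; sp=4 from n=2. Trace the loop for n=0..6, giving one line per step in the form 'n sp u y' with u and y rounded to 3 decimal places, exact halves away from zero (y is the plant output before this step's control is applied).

(exact arithmetic carried between steps; '≈' marks a value shown rounded to 6 d.p. or computed from one; I and e_prev carry over from the previous line; the table rounds u and y to 3 d.p., halves away from zero)
n=0: y=0, sp=-1, e=sp−y=-1; I=-1, D=e−e_prev=-1; u=3/2·(-1)+3/2·(-1)+1/2·(-1)=-3.5; next y=-1/2·0+3/4·(-3.5)=-2.625
n=1: y=-2.625, sp=-1, e=sp−y=1.625; I=0.625, D=e−e_prev=2.625; u=3/2·1.625+3/2·0.625+1/2·2.625=4.6875; next y=-1/2·(-2.625)+3/4·4.6875=4.828125
n=2: y=4.828125, sp=4, e=sp−y=-0.828125; I=-0.203125, D=e−e_prev=-2.453125; u=3/2·(-0.828125)+3/2·(-0.203125)+1/2·(-2.453125)≈-2.773438; next y=-1/2·4.828125+3/4·(-2.773438)≈-4.494141
n=3: y≈-4.494141, sp=4, e=sp−y≈8.494141; I≈8.291016, D=e−e_prev≈9.322266; u=3/2·8.494141+3/2·8.291016+1/2·9.322266≈29.838867; next y=-1/2·(-4.494141)+3/4·29.838867≈24.626221
n=4: y≈24.626221, sp=4, e=sp−y≈-20.626221; I≈-12.335205, D=e−e_prev≈-29.120361; u=3/2·(-20.626221)+3/2·(-12.335205)+1/2·(-29.120361)≈-64.002319; next y=-1/2·24.626221+3/4·(-64.002319)≈-60.314850
n=5: y≈-60.314850, sp=4, e=sp−y≈64.314850; I≈51.979645, D=e−e_prev≈84.941071; u=3/2·64.314850+3/2·51.979645+1/2·84.941071≈216.912277; next y=-1/2·(-60.314850)+3/4·216.912277≈192.841633
n=6: y≈192.841633, sp=4, e=sp−y≈-188.841633; I≈-136.861988, D=e−e_prev≈-253.156483; u=3/2·(-188.841633)+3/2·(-136.861988)+1/2·(-253.156483)≈-615.133673; next y=-1/2·192.841633+3/4·(-615.133673)≈-557.771071

0 -1 -3.500 0.000
1 -1 4.688 -2.625
2 4 -2.773 4.828
3 4 29.839 -4.494
4 4 -64.002 24.626
5 4 216.912 -60.315
6 4 -615.134 192.842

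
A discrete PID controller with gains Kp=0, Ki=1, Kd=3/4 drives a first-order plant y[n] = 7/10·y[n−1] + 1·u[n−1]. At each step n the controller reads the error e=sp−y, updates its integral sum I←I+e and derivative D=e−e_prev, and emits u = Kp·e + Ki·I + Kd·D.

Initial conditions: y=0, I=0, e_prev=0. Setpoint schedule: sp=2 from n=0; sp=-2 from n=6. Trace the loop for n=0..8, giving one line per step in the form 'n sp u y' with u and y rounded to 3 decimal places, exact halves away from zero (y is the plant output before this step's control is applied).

(exact arithmetic carried between steps; '≈' marks a value shown rounded to 6 d.p. or computed from one; I and e_prev carry over from the previous line; the table rounds u and y to 3 d.p., halves away from zero)
n=0: y=0, sp=2, e=sp−y=2; I=2, D=e−e_prev=2; u=0·2+1·2+3/4·2=3.5; next y=7/10·0+1·3.5=3.5
n=1: y=3.5, sp=2, e=sp−y=-1.5; I=0.5, D=e−e_prev=-3.5; u=0·(-1.5)+1·0.5+3/4·(-3.5)=-2.125; next y=7/10·3.5+1·(-2.125)=0.325
n=2: y=0.325, sp=2, e=sp−y=1.675; I=2.175, D=e−e_prev=3.175; u=0·1.675+1·2.175+3/4·3.175=4.55625; next y=7/10·0.325+1·4.55625=4.78375
n=3: y=4.78375, sp=2, e=sp−y=-2.78375; I=-0.60875, D=e−e_prev=-4.45875; u=0·(-2.78375)+1·(-0.60875)+3/4·(-4.45875)≈-3.952813; next y=7/10·4.78375+1·(-3.952813)≈-0.604188
n=4: y≈-0.604188, sp=2, e=sp−y≈2.604188; I≈1.995438, D=e−e_prev≈5.387938; u=0·2.604188+1·1.995438+3/4·5.387938≈6.036391; next y=7/10·(-0.604188)+1·6.036391≈5.613459
n=5: y≈5.613459, sp=2, e=sp−y≈-3.613459; I≈-1.618022, D=e−e_prev≈-6.217647; u=0·(-3.613459)+1·(-1.618022)+3/4·(-6.217647)≈-6.281257; next y=7/10·5.613459+1·(-6.281257)≈-2.351835
n=6: y≈-2.351835, sp=-2, e=sp−y≈0.351835; I≈-1.266186, D=e−e_prev≈3.965295; u=0·0.351835+1·(-1.266186)+3/4·3.965295≈1.707785; next y=7/10·(-2.351835)+1·1.707785≈0.061500
n=7: y≈0.061500, sp=-2, e=sp−y≈-2.061500; I≈-3.327686, D=e−e_prev≈-2.413335; u=0·(-2.061500)+1·(-3.327686)+3/4·(-2.413335)≈-5.137688; next y=7/10·0.061500+1·(-5.137688)≈-5.094638
n=8: y≈-5.094638, sp=-2, e=sp−y≈3.094638; I≈-0.233048, D=e−e_prev≈5.156138; u=0·3.094638+1·(-0.233048)+3/4·5.156138≈3.634055; next y=7/10·(-5.094638)+1·3.634055≈0.067808

0 2 3.500 0.000
1 2 -2.125 3.500
2 2 4.556 0.325
3 2 -3.953 4.784
4 2 6.036 -0.604
5 2 -6.281 5.613
6 -2 1.708 -2.352
7 -2 -5.138 0.061
8 -2 3.634 -5.095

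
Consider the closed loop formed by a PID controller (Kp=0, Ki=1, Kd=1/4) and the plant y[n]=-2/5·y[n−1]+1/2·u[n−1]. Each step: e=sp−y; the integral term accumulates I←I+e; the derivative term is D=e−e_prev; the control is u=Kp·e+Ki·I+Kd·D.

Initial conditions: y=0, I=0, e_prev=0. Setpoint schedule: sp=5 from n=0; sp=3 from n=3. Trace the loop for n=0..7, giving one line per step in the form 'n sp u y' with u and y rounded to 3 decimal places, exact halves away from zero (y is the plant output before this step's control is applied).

(exact arithmetic carried between steps; '≈' marks a value shown rounded to 6 d.p. or computed from one; I and e_prev carry over from the previous line; the table rounds u and y to 3 d.p., halves away from zero)
n=0: y=0, sp=5, e=sp−y=5; I=5, D=e−e_prev=5; u=0·5+1·5+1/4·5=6.25; next y=-2/5·0+1/2·6.25=3.125
n=1: y=3.125, sp=5, e=sp−y=1.875; I=6.875, D=e−e_prev=-3.125; u=0·1.875+1·6.875+1/4·(-3.125)=6.09375; next y=-2/5·3.125+1/2·6.09375=1.796875
n=2: y=1.796875, sp=5, e=sp−y=3.203125; I=10.078125, D=e−e_prev=1.328125; u=0·3.203125+1·10.078125+1/4·1.328125≈10.410156; next y=-2/5·1.796875+1/2·10.410156≈4.486328
n=3: y≈4.486328, sp=3, e=sp−y≈-1.486328; I≈8.591797, D=e−e_prev≈-4.689453; u=0·(-1.486328)+1·8.591797+1/4·(-4.689453)≈7.419434; next y=-2/5·4.486328+1/2·7.419434≈1.915186
n=4: y≈1.915186, sp=3, e=sp−y≈1.084814; I≈9.676611, D=e−e_prev≈2.571143; u=0·1.084814+1·9.676611+1/4·2.571143≈10.319397; next y=-2/5·1.915186+1/2·10.319397≈4.393624
n=5: y≈4.393624, sp=3, e=sp−y≈-1.393624; I≈8.282987, D=e−e_prev≈-2.478439; u=0·(-1.393624)+1·8.282987+1/4·(-2.478439)≈7.663377; next y=-2/5·4.393624+1/2·7.663377≈2.074239
n=6: y≈2.074239, sp=3, e=sp−y≈0.925761; I≈9.208748, D=e−e_prev≈2.319385; u=0·0.925761+1·9.208748+1/4·2.319385≈9.788594; next y=-2/5·2.074239+1/2·9.788594≈4.064602
n=7: y≈4.064602, sp=3, e=sp−y≈-1.064602; I≈8.144146, D=e−e_prev≈-1.990363; u=0·(-1.064602)+1·8.144146+1/4·(-1.990363)≈7.646556; next y=-2/5·4.064602+1/2·7.646556≈2.197437

0 5 6.250 0.000
1 5 6.094 3.125
2 5 10.410 1.797
3 3 7.419 4.486
4 3 10.319 1.915
5 3 7.663 4.394
6 3 9.789 2.074
7 3 7.647 4.065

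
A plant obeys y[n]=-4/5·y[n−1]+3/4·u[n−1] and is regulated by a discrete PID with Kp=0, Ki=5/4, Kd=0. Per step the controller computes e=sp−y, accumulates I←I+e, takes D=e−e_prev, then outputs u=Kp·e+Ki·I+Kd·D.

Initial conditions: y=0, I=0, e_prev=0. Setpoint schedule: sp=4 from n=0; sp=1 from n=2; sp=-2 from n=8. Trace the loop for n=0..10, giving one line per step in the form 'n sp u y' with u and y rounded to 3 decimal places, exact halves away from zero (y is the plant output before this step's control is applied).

0 4 5.000 0.000
1 4 5.313 3.750
2 1 5.332 0.984
3 1 2.568 3.212
4 1 4.622 -0.643
5 1 0.895 3.981
6 1 5.287 -2.514
7 1 -0.933 5.976
8 -2 3.418 -5.481
9 -2 -7.767 6.948
10 -2 3.963 -11.384

(exact arithmetic carried between steps; '≈' marks a value shown rounded to 6 d.p. or computed from one; I and e_prev carry over from the previous line; the table rounds u and y to 3 d.p., halves away from zero)
n=0: y=0, sp=4, e=sp−y=4; I=4, D=e−e_prev=4; u=0·4+5/4·4+0·4=5; next y=-4/5·0+3/4·5=3.75
n=1: y=3.75, sp=4, e=sp−y=0.25; I=4.25, D=e−e_prev=-3.75; u=0·0.25+5/4·4.25+0·(-3.75)=5.3125; next y=-4/5·3.75+3/4·5.3125=0.984375
n=2: y=0.984375, sp=1, e=sp−y=0.015625; I=4.265625, D=e−e_prev=-0.234375; u=0·0.015625+5/4·4.265625+0·(-0.234375)≈5.332031; next y=-4/5·0.984375+3/4·5.332031≈3.211523
n=3: y≈3.211523, sp=1, e=sp−y≈-2.211523; I≈2.054102, D=e−e_prev≈-2.227148; u=0·(-2.211523)+5/4·2.054102+0·(-2.227148)≈2.567627; next y=-4/5·3.211523+3/4·2.567627≈-0.643499
n=4: y≈-0.643499, sp=1, e=sp−y≈1.643499; I≈3.697600, D=e−e_prev≈3.855022; u=0·1.643499+5/4·3.697600+0·3.855022≈4.622000; next y=-4/5·(-0.643499)+3/4·4.622000≈3.981299
n=5: y≈3.981299, sp=1, e=sp−y≈-2.981299; I≈0.716301, D=e−e_prev≈-4.624797; u=0·(-2.981299)+5/4·0.716301+0·(-4.624797)≈0.895376; next y=-4/5·3.981299+3/4·0.895376≈-2.513507
n=6: y≈-2.513507, sp=1, e=sp−y≈3.513507; I≈4.229808, D=e−e_prev≈6.494806; u=0·3.513507+5/4·4.229808+0·6.494806≈5.287260; next y=-4/5·(-2.513507)+3/4·5.287260≈5.976250
n=7: y≈5.976250, sp=1, e=sp−y≈-4.976250; I≈-0.746442, D=e−e_prev≈-8.489757; u=0·(-4.976250)+5/4·(-0.746442)+0·(-8.489757)≈-0.933053; next y=-4/5·5.976250+3/4·(-0.933053)≈-5.480790
n=8: y≈-5.480790, sp=-2, e=sp−y≈3.480790; I≈2.734348, D=e−e_prev≈8.457040; u=0·3.480790+5/4·2.734348+0·8.457040≈3.417935; next y=-4/5·(-5.480790)+3/4·3.417935≈6.948083
n=9: y≈6.948083, sp=-2, e=sp−y≈-8.948083; I≈-6.213735, D=e−e_prev≈-12.428873; u=0·(-8.948083)+5/4·(-6.213735)+0·(-12.428873)≈-7.767169; next y=-4/5·6.948083+3/4·(-7.767169)≈-11.383843
n=10: y≈-11.383843, sp=-2, e=sp−y≈9.383843; I≈3.170108, D=e−e_prev≈18.331926; u=0·9.383843+5/4·3.170108+0·18.331926≈3.962635; next y=-4/5·(-11.383843)+3/4·3.962635≈12.079051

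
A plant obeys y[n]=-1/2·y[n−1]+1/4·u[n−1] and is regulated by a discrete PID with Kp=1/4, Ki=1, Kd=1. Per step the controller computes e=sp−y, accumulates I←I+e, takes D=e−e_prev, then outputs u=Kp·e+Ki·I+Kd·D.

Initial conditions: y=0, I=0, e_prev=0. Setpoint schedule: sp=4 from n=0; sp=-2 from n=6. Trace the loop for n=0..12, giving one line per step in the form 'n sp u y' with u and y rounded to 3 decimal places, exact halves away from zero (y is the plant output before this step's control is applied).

0 4 9.000 0.000
1 4 3.938 2.250
2 4 13.316 -0.141
3 4 7.101 3.399
4 4 18.720 0.076
5 4 9.046 4.642
6 -2 10.050 -0.060
7 -2 3.553 2.542
8 -2 8.194 -0.383
9 -2 -2.249 2.240
10 -2 4.959 -1.682
11 -2 -7.748 2.081
12 -2 3.315 -2.978

(exact arithmetic carried between steps; '≈' marks a value shown rounded to 6 d.p. or computed from one; I and e_prev carry over from the previous line; the table rounds u and y to 3 d.p., halves away from zero)
n=0: y=0, sp=4, e=sp−y=4; I=4, D=e−e_prev=4; u=1/4·4+1·4+1·4=9; next y=-1/2·0+1/4·9=2.25
n=1: y=2.25, sp=4, e=sp−y=1.75; I=5.75, D=e−e_prev=-2.25; u=1/4·1.75+1·5.75+1·(-2.25)=3.9375; next y=-1/2·2.25+1/4·3.9375=-0.140625
n=2: y=-0.140625, sp=4, e=sp−y=4.140625; I=9.890625, D=e−e_prev=2.390625; u=1/4·4.140625+1·9.890625+1·2.390625≈13.316406; next y=-1/2·(-0.140625)+1/4·13.316406≈3.399414
n=3: y≈3.399414, sp=4, e=sp−y≈0.600586; I≈10.491211, D=e−e_prev≈-3.540039; u=1/4·0.600586+1·10.491211+1·(-3.540039)≈7.101318; next y=-1/2·3.399414+1/4·7.101318≈0.075623
n=4: y≈0.075623, sp=4, e=sp−y≈3.924377; I≈14.415588, D=e−e_prev≈3.323792; u=1/4·3.924377+1·14.415588+1·3.323792≈18.720474; next y=-1/2·0.075623+1/4·18.720474≈4.642307
n=5: y≈4.642307, sp=4, e=sp−y≈-0.642307; I≈13.773281, D=e−e_prev≈-4.566685; u=1/4·(-0.642307)+1·13.773281+1·(-4.566685)≈9.046020; next y=-1/2·4.642307+1/4·9.046020≈-0.059649
n=6: y≈-0.059649, sp=-2, e=sp−y≈-1.940351; I≈11.832930, D=e−e_prev≈-1.298044; u=1/4·(-1.940351)+1·11.832930+1·(-1.298044)≈10.049798; next y=-1/2·(-0.059649)+1/4·10.049798≈2.542274
n=7: y≈2.542274, sp=-2, e=sp−y≈-4.542274; I≈7.290656, D=e−e_prev≈-2.601923; u=1/4·(-4.542274)+1·7.290656+1·(-2.601923)≈3.553165; next y=-1/2·2.542274+1/4·3.553165≈-0.382846
n=8: y≈-0.382846, sp=-2, e=sp−y≈-1.617154; I≈5.673502, D=e−e_prev≈2.925120; u=1/4·(-1.617154)+1·5.673502+1·2.925120≈8.194333; next y=-1/2·(-0.382846)+1/4·8.194333≈2.240006
n=9: y≈2.240006, sp=-2, e=sp−y≈-4.240006; I≈1.433496, D=e−e_prev≈-2.622852; u=1/4·(-4.240006)+1·1.433496+1·(-2.622852)≈-2.249358; next y=-1/2·2.240006+1/4·(-2.249358)≈-1.682342
n=10: y≈-1.682342, sp=-2, e=sp−y≈-0.317658; I≈1.115838, D=e−e_prev≈3.922349; u=1/4·(-0.317658)+1·1.115838+1·3.922349≈4.958772; next y=-1/2·(-1.682342)+1/4·4.958772≈2.080864
n=11: y≈2.080864, sp=-2, e=sp−y≈-4.080864; I≈-2.965026, D=e−e_prev≈-3.763207; u=1/4·(-4.080864)+1·(-2.965026)+1·(-3.763207)≈-7.748449; next y=-1/2·2.080864+1/4·(-7.748449)≈-2.977544
n=12: y≈-2.977544, sp=-2, e=sp−y≈0.977544; I≈-1.987482, D=e−e_prev≈5.058409; u=1/4·0.977544+1·(-1.987482)+1·5.058409≈3.315313; next y=-1/2·(-2.977544)+1/4·3.315313≈2.317600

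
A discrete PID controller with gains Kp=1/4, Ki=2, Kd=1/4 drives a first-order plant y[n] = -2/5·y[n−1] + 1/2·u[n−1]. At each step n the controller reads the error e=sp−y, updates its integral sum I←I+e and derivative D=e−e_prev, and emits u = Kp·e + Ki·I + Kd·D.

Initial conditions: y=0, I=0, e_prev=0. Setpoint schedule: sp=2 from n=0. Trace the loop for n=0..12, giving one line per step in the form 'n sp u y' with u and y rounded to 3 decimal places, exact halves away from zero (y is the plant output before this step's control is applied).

(exact arithmetic carried between steps; '≈' marks a value shown rounded to 6 d.p. or computed from one; I and e_prev carry over from the previous line; the table rounds u and y to 3 d.p., halves away from zero)
n=0: y=0, sp=2, e=sp−y=2; I=2, D=e−e_prev=2; u=1/4·2+2·2+1/4·2=5; next y=-2/5·0+1/2·5=2.5
n=1: y=2.5, sp=2, e=sp−y=-0.5; I=1.5, D=e−e_prev=-2.5; u=1/4·(-0.5)+2·1.5+1/4·(-2.5)=2.25; next y=-2/5·2.5+1/2·2.25=0.125
n=2: y=0.125, sp=2, e=sp−y=1.875; I=3.375, D=e−e_prev=2.375; u=1/4·1.875+2·3.375+1/4·2.375=7.8125; next y=-2/5·0.125+1/2·7.8125=3.85625
n=3: y=3.85625, sp=2, e=sp−y=-1.85625; I=1.51875, D=e−e_prev=-3.73125; u=1/4·(-1.85625)+2·1.51875+1/4·(-3.73125)=1.640625; next y=-2/5·3.85625+1/2·1.640625≈-0.722188
n=4: y≈-0.722188, sp=2, e=sp−y≈2.722188; I≈4.240938, D=e−e_prev≈4.578438; u=1/4·2.722188+2·4.240938+1/4·4.578438≈10.307031; next y=-2/5·(-0.722188)+1/2·10.307031≈5.442391
n=5: y≈5.442391, sp=2, e=sp−y≈-3.442391; I≈0.798547, D=e−e_prev≈-6.164578; u=1/4·(-3.442391)+2·0.798547+1/4·(-6.164578)≈-0.804648; next y=-2/5·5.442391+1/2·(-0.804648)≈-2.579280
n=6: y≈-2.579280, sp=2, e=sp−y≈4.579280; I≈5.377827, D=e−e_prev≈8.021671; u=1/4·4.579280+2·5.377827+1/4·8.021671≈13.905893; next y=-2/5·(-2.579280)+1/2·13.905893≈7.984658
n=7: y≈7.984658, sp=2, e=sp−y≈-5.984658; I≈-0.606831, D=e−e_prev≈-10.563939; u=1/4·(-5.984658)+2·(-0.606831)+1/4·(-10.563939)≈-5.350812; next y=-2/5·7.984658+1/2·(-5.350812)≈-5.869269
n=8: y≈-5.869269, sp=2, e=sp−y≈7.869269; I≈7.262438, D=e−e_prev≈13.853928; u=1/4·7.869269+2·7.262438+1/4·13.853928≈19.955675; next y=-2/5·(-5.869269)+1/2·19.955675≈12.325545
n=9: y≈12.325545, sp=2, e=sp−y≈-10.325545; I≈-3.063107, D=e−e_prev≈-18.194815; u=1/4·(-10.325545)+2·(-3.063107)+1/4·(-18.194815)≈-13.256305; next y=-2/5·12.325545+1/2·(-13.256305)≈-11.558370
n=10: y≈-11.558370, sp=2, e=sp−y≈13.558370; I≈10.495263, D=e−e_prev≈23.883916; u=1/4·13.558370+2·10.495263+1/4·23.883916≈30.351098; next y=-2/5·(-11.558370)+1/2·30.351098≈19.798897
n=11: y≈19.798897, sp=2, e=sp−y≈-17.798897; I≈-7.303634, D=e−e_prev≈-31.357268; u=1/4·(-17.798897)+2·(-7.303634)+1/4·(-31.357268)≈-26.896309; next y=-2/5·19.798897+1/2·(-26.896309)≈-21.367713
n=12: y≈-21.367713, sp=2, e=sp−y≈23.367713; I≈16.064079, D=e−e_prev≈41.166610; u=1/4·23.367713+2·16.064079+1/4·41.166610≈48.261740; next y=-2/5·(-21.367713)+1/2·48.261740≈32.677955

0 2 5.000 0.000
1 2 2.250 2.500
2 2 7.813 0.125
3 2 1.641 3.856
4 2 10.307 -0.722
5 2 -0.805 5.442
6 2 13.906 -2.579
7 2 -5.351 7.985
8 2 19.956 -5.869
9 2 -13.256 12.326
10 2 30.351 -11.558
11 2 -26.896 19.799
12 2 48.262 -21.368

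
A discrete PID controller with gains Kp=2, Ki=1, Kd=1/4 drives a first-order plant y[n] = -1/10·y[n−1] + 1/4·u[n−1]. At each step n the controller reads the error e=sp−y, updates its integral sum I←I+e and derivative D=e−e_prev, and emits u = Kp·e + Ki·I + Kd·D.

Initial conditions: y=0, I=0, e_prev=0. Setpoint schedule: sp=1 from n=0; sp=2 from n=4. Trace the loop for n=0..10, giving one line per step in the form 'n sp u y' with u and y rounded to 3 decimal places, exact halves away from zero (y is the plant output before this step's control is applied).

(exact arithmetic carried between steps; '≈' marks a value shown rounded to 6 d.p. or computed from one; I and e_prev carry over from the previous line; the table rounds u and y to 3 d.p., halves away from zero)
n=0: y=0, sp=1, e=sp−y=1; I=1, D=e−e_prev=1; u=2·1+1·1+1/4·1=3.25; next y=-1/10·0+1/4·3.25=0.8125
n=1: y=0.8125, sp=1, e=sp−y=0.1875; I=1.1875, D=e−e_prev=-0.8125; u=2·0.1875+1·1.1875+1/4·(-0.8125)=1.359375; next y=-1/10·0.8125+1/4·1.359375≈0.258594
n=2: y≈0.258594, sp=1, e=sp−y≈0.741406; I≈1.928906, D=e−e_prev≈0.553906; u=2·0.741406+1·1.928906+1/4·0.553906≈3.550195; next y=-1/10·0.258594+1/4·3.550195≈0.861689
n=3: y≈0.861689, sp=1, e=sp−y≈0.138311; I≈2.067217, D=e−e_prev≈-0.603096; u=2·0.138311+1·2.067217+1/4·(-0.603096)≈2.193064; next y=-1/10·0.861689+1/4·2.193064≈0.462097
n=4: y≈0.462097, sp=2, e=sp−y≈1.537903; I≈3.605120, D=e−e_prev≈1.399592; u=2·1.537903+1·3.605120+1/4·1.399592≈7.030824; next y=-1/10·0.462097+1/4·7.030824≈1.711496
n=5: y≈1.711496, sp=2, e=sp−y≈0.288504; I≈3.893624, D=e−e_prev≈-1.249399; u=2·0.288504+1·3.893624+1/4·(-1.249399)≈4.158281; next y=-1/10·1.711496+1/4·4.158281≈0.868421
n=6: y≈0.868421, sp=2, e=sp−y≈1.131579; I≈5.025203, D=e−e_prev≈0.843076; u=2·1.131579+1·5.025203+1/4·0.843076≈7.499130; next y=-1/10·0.868421+1/4·7.499130≈1.787941
n=7: y≈1.787941, sp=2, e=sp−y≈0.212059; I≈5.237262, D=e−e_prev≈-0.919520; u=2·0.212059+1·5.237262+1/4·(-0.919520)≈5.431501; next y=-1/10·1.787941+1/4·5.431501≈1.179081
n=8: y≈1.179081, sp=2, e=sp−y≈0.820919; I≈6.058181, D=e−e_prev≈0.608859; u=2·0.820919+1·6.058181+1/4·0.608859≈7.852233; next y=-1/10·1.179081+1/4·7.852233≈1.845150
n=9: y≈1.845150, sp=2, e=sp−y≈0.154850; I≈6.213031, D=e−e_prev≈-0.666069; u=2·0.154850+1·6.213031+1/4·(-0.666069)≈6.356213; next y=-1/10·1.845150+1/4·6.356213≈1.404538
n=10: y≈1.404538, sp=2, e=sp−y≈0.595462; I≈6.808493, D=e−e_prev≈0.440612; u=2·0.595462+1·6.808493+1/4·0.440612≈8.109569; next y=-1/10·1.404538+1/4·8.109569≈1.886938

0 1 3.250 0.000
1 1 1.359 0.813
2 1 3.550 0.259
3 1 2.193 0.862
4 2 7.031 0.462
5 2 4.158 1.711
6 2 7.499 0.868
7 2 5.432 1.788
8 2 7.852 1.179
9 2 6.356 1.845
10 2 8.110 1.405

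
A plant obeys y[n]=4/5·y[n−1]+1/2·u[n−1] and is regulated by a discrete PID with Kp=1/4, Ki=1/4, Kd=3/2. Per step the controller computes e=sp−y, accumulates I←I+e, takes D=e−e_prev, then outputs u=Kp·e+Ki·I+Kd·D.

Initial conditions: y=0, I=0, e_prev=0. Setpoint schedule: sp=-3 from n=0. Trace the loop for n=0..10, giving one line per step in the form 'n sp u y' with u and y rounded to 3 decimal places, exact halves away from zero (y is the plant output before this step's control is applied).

(exact arithmetic carried between steps; '≈' marks a value shown rounded to 6 d.p. or computed from one; I and e_prev carry over from the previous line; the table rounds u and y to 3 d.p., halves away from zero)
n=0: y=0, sp=-3, e=sp−y=-3; I=-3, D=e−e_prev=-3; u=1/4·(-3)+1/4·(-3)+3/2·(-3)=-6; next y=4/5·0+1/2·(-6)=-3
n=1: y=-3, sp=-3, e=sp−y=0; I=-3, D=e−e_prev=3; u=1/4·0+1/4·(-3)+3/2·3=3.75; next y=4/5·(-3)+1/2·3.75=-0.525
n=2: y=-0.525, sp=-3, e=sp−y=-2.475; I=-5.475, D=e−e_prev=-2.475; u=1/4·(-2.475)+1/4·(-5.475)+3/2·(-2.475)=-5.7; next y=4/5·(-0.525)+1/2·(-5.7)=-3.27
n=3: y=-3.27, sp=-3, e=sp−y=0.27; I=-5.205, D=e−e_prev=2.745; u=1/4·0.27+1/4·(-5.205)+3/2·2.745=2.88375; next y=4/5·(-3.27)+1/2·2.88375=-1.174125
n=4: y=-1.174125, sp=-3, e=sp−y=-1.825875; I=-7.030875, D=e−e_prev=-2.095875; u=1/4·(-1.825875)+1/4·(-7.030875)+3/2·(-2.095875)=-5.358; next y=4/5·(-1.174125)+1/2·(-5.358)=-3.6183
n=5: y=-3.6183, sp=-3, e=sp−y=0.6183; I=-6.412575, D=e−e_prev=2.444175; u=1/4·0.6183+1/4·(-6.412575)+3/2·2.444175≈2.217694; next y=4/5·(-3.6183)+1/2·2.217694≈-1.785793
n=6: y≈-1.785793, sp=-3, e=sp−y≈-1.214207; I≈-7.626782, D=e−e_prev≈-1.832507; u=1/4·(-1.214207)+1/4·(-7.626782)+3/2·(-1.832507)≈-4.959008; next y=4/5·(-1.785793)+1/2·(-4.959008)≈-3.908138
n=7: y≈-3.908138, sp=-3, e=sp−y≈0.908138; I≈-6.718644, D=e−e_prev≈2.122345; u=1/4·0.908138+1/4·(-6.718644)+3/2·2.122345≈1.730891; next y=4/5·(-3.908138)+1/2·1.730891≈-2.261065
n=8: y≈-2.261065, sp=-3, e=sp−y≈-0.738935; I≈-7.457579, D=e−e_prev≈-1.647073; u=1/4·(-0.738935)+1/4·(-7.457579)+3/2·(-1.647073)≈-4.519738; next y=4/5·(-2.261065)+1/2·(-4.519738)≈-4.068721
n=9: y≈-4.068721, sp=-3, e=sp−y≈1.068721; I≈-6.388858, D=e−e_prev≈1.807656; u=1/4·1.068721+1/4·(-6.388858)+3/2·1.807656≈1.381450; next y=4/5·(-4.068721)+1/2·1.381450≈-2.564252
n=10: y≈-2.564252, sp=-3, e=sp−y≈-0.435748; I≈-6.824606, D=e−e_prev≈-1.504469; u=1/4·(-0.435748)+1/4·(-6.824606)+3/2·(-1.504469)≈-4.071793; next y=4/5·(-2.564252)+1/2·(-4.071793)≈-4.087298

0 -3 -6.000 0.000
1 -3 3.750 -3.000
2 -3 -5.700 -0.525
3 -3 2.884 -3.270
4 -3 -5.358 -1.174
5 -3 2.218 -3.618
6 -3 -4.959 -1.786
7 -3 1.731 -3.908
8 -3 -4.520 -2.261
9 -3 1.381 -4.069
10 -3 -4.072 -2.564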